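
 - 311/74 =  - 5 +59/74  =  - 4.20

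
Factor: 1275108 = 2^2 * 3^1*59^1*1801^1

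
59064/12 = 4922 = 4922.00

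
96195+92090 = 188285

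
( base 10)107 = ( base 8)153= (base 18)5H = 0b1101011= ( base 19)5C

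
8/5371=8/5371 = 0.00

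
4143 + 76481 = 80624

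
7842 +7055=14897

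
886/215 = 4 + 26/215= 4.12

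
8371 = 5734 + 2637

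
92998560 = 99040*939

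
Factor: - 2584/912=-17/6 = - 2^( - 1)*3^( - 1)*17^1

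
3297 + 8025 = 11322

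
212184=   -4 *( - 53046 )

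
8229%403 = 169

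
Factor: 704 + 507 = 7^1*173^1=1211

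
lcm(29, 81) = 2349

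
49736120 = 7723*6440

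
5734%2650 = 434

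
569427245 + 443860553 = 1013287798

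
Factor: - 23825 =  - 5^2*953^1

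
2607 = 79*33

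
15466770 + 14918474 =30385244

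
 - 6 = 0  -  6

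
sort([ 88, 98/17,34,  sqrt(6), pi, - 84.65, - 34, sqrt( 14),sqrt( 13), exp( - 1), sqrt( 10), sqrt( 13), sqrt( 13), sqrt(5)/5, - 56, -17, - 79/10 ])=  [ - 84.65, - 56, - 34,-17, - 79/10, exp(  -  1),sqrt( 5)/5, sqrt( 6 ) , pi, sqrt( 10 ), sqrt(13),  sqrt( 13), sqrt( 13), sqrt(14),98/17, 34, 88 ] 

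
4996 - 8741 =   -  3745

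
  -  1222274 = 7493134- 8715408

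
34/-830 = -17/415 = - 0.04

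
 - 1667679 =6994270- 8661949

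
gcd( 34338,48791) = 97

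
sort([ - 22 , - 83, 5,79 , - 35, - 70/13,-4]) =[-83,-35, - 22,  -  70/13,- 4,5, 79] 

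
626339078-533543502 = 92795576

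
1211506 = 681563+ 529943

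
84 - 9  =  75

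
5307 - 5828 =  - 521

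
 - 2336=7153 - 9489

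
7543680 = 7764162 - 220482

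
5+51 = 56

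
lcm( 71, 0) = 0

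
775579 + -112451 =663128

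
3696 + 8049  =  11745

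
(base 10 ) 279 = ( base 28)9R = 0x117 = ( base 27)a9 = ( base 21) d6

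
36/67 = 36/67 = 0.54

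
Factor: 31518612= 2^2*3^3*17^1*17167^1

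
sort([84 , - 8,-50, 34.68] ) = [ - 50, - 8,34.68,  84 ] 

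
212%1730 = 212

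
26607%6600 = 207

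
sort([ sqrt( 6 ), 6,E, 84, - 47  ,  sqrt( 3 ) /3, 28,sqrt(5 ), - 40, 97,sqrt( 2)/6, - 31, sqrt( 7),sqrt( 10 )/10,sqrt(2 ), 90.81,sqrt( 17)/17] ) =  [ - 47, - 40, - 31,sqrt( 2 )/6,sqrt( 17 )/17,sqrt(10) /10 , sqrt(3 ) /3,sqrt( 2), sqrt (5),sqrt( 6 ),sqrt( 7) , E,6,28, 84,90.81,97]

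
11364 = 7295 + 4069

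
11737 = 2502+9235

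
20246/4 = 5061 + 1/2 = 5061.50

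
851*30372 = 25846572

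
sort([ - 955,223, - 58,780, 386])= [ - 955 ,-58,223, 386, 780]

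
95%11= 7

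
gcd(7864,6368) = 8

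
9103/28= 325 + 3/28 = 325.11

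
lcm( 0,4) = 0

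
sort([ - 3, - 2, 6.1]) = [  -  3, - 2,  6.1 ] 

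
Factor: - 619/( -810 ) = 2^(-1 )*3^( - 4 )*5^( - 1 ) * 619^1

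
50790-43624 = 7166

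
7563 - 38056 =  - 30493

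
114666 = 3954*29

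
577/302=577/302 = 1.91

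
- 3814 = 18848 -22662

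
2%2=0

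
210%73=64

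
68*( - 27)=- 1836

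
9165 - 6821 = 2344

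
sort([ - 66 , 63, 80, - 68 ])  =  [- 68, - 66,63,  80 ]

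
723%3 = 0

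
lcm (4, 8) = 8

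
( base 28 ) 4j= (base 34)3T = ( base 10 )131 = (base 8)203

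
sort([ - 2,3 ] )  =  [ - 2, 3] 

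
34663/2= 17331 + 1/2 = 17331.50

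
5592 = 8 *699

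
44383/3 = 14794 + 1/3 = 14794.33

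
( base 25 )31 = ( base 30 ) 2g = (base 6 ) 204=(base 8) 114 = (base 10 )76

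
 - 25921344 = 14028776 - 39950120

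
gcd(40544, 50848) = 224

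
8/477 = 8/477 = 0.02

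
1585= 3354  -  1769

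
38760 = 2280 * 17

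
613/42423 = 613/42423 = 0.01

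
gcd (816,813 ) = 3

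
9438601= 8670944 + 767657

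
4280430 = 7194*595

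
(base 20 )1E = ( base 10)34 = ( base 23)1b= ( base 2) 100010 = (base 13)28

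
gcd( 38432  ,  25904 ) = 16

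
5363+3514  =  8877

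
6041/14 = 863/2 = 431.50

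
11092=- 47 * (-236 )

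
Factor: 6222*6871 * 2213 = 2^1 * 3^1*17^1*61^1*2213^1 * 6871^1 = 94608764106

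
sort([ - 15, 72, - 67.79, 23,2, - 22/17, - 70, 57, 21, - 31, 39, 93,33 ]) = [ - 70, - 67.79, - 31 , - 15, - 22/17 , 2,21,23,33,39, 57, 72,93 ]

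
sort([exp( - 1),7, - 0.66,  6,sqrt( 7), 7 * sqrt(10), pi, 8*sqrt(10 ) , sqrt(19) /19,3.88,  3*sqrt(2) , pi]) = [-0.66,  sqrt(19 ) /19,  exp( -1), sqrt(7), pi,pi , 3.88,3 * sqrt(2 ), 6,7, 7*sqrt ( 10 ),8 * sqrt(10) ]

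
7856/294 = 3928/147 = 26.72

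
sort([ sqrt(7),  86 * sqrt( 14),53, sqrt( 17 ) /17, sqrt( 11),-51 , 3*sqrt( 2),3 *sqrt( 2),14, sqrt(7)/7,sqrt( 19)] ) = [-51,  sqrt( 17 ) /17, sqrt(7)/7,  sqrt(7),sqrt( 11 ),3  *  sqrt( 2),  3*sqrt( 2), sqrt( 19),14, 53,86 * sqrt( 14) ]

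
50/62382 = 25/31191 = 0.00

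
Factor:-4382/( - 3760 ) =2^( - 3)*5^( - 1)*7^1*47^( - 1)*313^1 = 2191/1880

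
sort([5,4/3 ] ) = [ 4/3,5]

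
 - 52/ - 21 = 52/21 = 2.48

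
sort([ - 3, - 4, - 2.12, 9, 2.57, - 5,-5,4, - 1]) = [ - 5, - 5, - 4, - 3,  -  2.12, - 1,2.57, 4, 9]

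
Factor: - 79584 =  - 2^5*3^1*829^1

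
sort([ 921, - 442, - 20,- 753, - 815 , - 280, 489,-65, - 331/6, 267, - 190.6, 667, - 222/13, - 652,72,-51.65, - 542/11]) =[ - 815, - 753, - 652,-442, - 280, - 190.6, - 65, - 331/6, - 51.65,-542/11, - 20, - 222/13, 72, 267, 489, 667, 921] 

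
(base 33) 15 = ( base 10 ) 38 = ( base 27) 1B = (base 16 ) 26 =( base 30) 18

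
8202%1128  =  306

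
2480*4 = 9920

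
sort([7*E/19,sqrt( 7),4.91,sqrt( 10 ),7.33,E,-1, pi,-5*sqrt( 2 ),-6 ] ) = [ -5* sqrt(2), - 6, - 1,7  *  E/19,sqrt( 7),  E, pi, sqrt(10 ), 4.91,7.33]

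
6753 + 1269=8022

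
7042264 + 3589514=10631778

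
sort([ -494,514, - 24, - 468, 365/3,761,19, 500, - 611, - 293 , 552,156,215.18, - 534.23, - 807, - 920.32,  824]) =[ - 920.32, - 807, - 611 , -534.23, - 494, - 468 ,-293,-24,19 , 365/3,156, 215.18,500,514,552,761,824]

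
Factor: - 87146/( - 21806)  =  10903^( - 1)*43573^1 =43573/10903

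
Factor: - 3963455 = -5^1*792691^1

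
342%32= 22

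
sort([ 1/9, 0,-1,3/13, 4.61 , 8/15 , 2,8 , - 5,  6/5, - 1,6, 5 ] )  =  [ - 5 ,-1, - 1, 0, 1/9 , 3/13,8/15 , 6/5, 2,4.61,5, 6, 8] 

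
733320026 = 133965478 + 599354548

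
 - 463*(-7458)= 3453054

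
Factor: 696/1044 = 2/3 = 2^1 * 3^(- 1)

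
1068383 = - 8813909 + 9882292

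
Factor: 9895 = 5^1  *  1979^1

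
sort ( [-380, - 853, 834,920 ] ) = [ - 853 , - 380 , 834, 920]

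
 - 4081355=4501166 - 8582521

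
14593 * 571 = 8332603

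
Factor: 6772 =2^2*1693^1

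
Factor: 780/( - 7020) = -1/9=   - 3^ ( - 2)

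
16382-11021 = 5361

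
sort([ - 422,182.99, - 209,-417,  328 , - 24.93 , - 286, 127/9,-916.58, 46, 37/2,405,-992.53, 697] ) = [  -  992.53, - 916.58,  -  422 , - 417, - 286, - 209, - 24.93,127/9, 37/2, 46,182.99,328,405,697] 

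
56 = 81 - 25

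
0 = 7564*0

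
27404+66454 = 93858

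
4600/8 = 575 = 575.00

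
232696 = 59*3944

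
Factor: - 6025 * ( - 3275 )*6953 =137195726875 = 5^4*17^1*131^1*241^1 * 409^1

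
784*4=3136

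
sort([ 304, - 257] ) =[ - 257, 304 ]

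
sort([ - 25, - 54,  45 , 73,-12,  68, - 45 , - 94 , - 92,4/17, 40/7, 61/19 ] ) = [ - 94, - 92, - 54 , - 45,-25, - 12, 4/17,61/19,40/7  ,  45,68, 73 ]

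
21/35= 3/5 = 0.60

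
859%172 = 171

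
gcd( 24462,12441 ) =3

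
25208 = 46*548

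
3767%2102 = 1665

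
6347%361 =210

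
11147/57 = 11147/57=195.56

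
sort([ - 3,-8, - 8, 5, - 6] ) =[- 8, - 8,-6 ,  -  3, 5] 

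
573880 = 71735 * 8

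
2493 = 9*277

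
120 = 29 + 91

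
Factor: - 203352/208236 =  - 2^1*7^(- 1 )*67^(-1 )*229^1 = - 458/469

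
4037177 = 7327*551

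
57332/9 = 6370 + 2/9 = 6370.22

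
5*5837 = 29185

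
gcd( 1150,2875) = 575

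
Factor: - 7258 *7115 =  - 51640670 = -2^1*5^1*19^1*191^1*1423^1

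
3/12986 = 3/12986=0.00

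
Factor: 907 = 907^1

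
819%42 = 21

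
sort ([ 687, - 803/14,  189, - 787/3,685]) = [ - 787/3, - 803/14,189,685,687]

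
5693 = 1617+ 4076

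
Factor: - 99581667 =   -  3^1*1117^1 * 29717^1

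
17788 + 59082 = 76870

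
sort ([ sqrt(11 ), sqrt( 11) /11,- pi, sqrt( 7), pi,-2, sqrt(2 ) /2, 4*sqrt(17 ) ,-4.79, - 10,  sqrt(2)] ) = [ - 10, - 4.79,-pi, - 2, sqrt(11)/11, sqrt(2 )/2,sqrt(2),sqrt( 7 ), pi,sqrt(11 ) , 4*sqrt (17 )]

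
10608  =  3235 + 7373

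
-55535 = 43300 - 98835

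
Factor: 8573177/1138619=109^1*179^(-1)*6361^( - 1 )*78653^1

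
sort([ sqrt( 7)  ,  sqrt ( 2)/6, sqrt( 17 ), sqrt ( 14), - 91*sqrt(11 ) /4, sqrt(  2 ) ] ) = [ - 91 * sqrt( 11)/4 , sqrt(2) /6 , sqrt ( 2), sqrt( 7), sqrt( 14), sqrt( 17 ) ] 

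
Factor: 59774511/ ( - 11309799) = - 19924837/3769933 = - 257^( - 1)*311^1*14669^ (-1)*64067^1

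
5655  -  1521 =4134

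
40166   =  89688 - 49522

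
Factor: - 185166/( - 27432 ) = 27/4 =2^ ( - 2)*3^3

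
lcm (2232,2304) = 71424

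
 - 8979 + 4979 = -4000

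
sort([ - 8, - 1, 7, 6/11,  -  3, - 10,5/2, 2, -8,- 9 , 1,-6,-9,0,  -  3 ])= [ - 10, - 9,-9 , - 8,-8, - 6, - 3, - 3, - 1,0, 6/11, 1, 2,5/2, 7]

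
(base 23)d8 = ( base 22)DL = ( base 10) 307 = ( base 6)1231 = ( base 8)463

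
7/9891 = 1/1413 = 0.00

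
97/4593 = 97/4593=0.02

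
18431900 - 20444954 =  - 2013054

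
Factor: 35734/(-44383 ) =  - 2^1*17^1 * 1051^1*44383^( - 1 )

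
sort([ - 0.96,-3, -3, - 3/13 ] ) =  [ - 3, - 3, - 0.96, - 3/13 ]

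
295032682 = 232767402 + 62265280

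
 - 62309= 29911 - 92220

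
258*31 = 7998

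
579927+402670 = 982597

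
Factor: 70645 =5^1*71^1 * 199^1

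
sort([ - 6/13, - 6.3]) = [ - 6.3, - 6/13 ] 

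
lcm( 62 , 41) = 2542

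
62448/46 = 31224/23 = 1357.57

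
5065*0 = 0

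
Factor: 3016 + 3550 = 2^1*7^2*67^1 = 6566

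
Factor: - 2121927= - 3^1 * 701^1 * 1009^1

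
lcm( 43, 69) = 2967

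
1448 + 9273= 10721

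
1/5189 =1/5189  =  0.00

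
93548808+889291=94438099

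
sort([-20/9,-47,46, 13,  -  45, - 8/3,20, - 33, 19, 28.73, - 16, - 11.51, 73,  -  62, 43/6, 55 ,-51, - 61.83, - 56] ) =[  -  62, - 61.83, - 56, - 51,-47, - 45, - 33, - 16,- 11.51, - 8/3 ,- 20/9,43/6,  13,19 , 20,28.73, 46, 55, 73] 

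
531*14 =7434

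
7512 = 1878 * 4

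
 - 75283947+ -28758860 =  - 104042807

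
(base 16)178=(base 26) EC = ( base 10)376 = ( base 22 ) H2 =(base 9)457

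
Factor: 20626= 2^1*10313^1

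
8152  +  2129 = 10281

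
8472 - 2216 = 6256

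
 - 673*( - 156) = 104988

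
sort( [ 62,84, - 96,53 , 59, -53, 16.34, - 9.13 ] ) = [ - 96, - 53, - 9.13,  16.34 , 53,  59, 62,  84 ] 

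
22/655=22/655 = 0.03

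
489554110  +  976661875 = 1466215985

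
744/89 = 8+ 32/89 = 8.36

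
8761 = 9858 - 1097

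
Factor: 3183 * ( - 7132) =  - 22701156 = - 2^2*3^1 *1061^1* 1783^1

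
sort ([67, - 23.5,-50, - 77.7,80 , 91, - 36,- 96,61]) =[ - 96, - 77.7, - 50, - 36, - 23.5,  61,67, 80, 91]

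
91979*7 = 643853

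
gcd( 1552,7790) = 2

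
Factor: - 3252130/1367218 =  - 1626065/683609  =  -5^1*7^2*89^ ( - 1)*6637^1*7681^(-1 ) 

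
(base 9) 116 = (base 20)4g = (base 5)341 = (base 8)140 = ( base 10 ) 96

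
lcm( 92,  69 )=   276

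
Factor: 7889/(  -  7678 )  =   - 2^(-1 ) * 7^3*11^( - 1)*23^1*349^ ( - 1) 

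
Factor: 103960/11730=452/51=   2^2*3^(-1 )* 17^( - 1)*113^1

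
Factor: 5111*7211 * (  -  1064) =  - 39214167944 = - 2^3 * 7^1*  19^2*269^1 * 7211^1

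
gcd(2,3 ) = 1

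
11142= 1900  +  9242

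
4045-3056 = 989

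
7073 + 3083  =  10156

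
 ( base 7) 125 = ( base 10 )68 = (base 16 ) 44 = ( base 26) 2g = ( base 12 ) 58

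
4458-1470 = 2988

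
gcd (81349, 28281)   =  1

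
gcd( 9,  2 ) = 1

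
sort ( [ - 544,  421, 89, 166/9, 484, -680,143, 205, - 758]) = [ - 758,- 680, -544,166/9 , 89 , 143,  205, 421, 484 ]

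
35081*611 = 21434491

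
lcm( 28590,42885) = 85770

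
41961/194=216 + 57/194 = 216.29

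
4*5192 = 20768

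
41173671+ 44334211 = 85507882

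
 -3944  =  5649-9593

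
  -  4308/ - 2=2154/1 = 2154.00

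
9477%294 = 69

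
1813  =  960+853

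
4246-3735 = 511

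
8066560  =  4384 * 1840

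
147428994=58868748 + 88560246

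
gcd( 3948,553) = 7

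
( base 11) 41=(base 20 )25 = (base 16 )2d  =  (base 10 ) 45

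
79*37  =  2923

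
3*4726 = 14178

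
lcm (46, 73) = 3358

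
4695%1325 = 720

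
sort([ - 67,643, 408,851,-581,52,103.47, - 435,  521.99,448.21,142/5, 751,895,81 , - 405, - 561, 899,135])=[ - 581, - 561, - 435 , - 405, - 67,142/5,52, 81,103.47,135, 408 , 448.21,521.99,643,751,851 , 895,899]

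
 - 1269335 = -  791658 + -477677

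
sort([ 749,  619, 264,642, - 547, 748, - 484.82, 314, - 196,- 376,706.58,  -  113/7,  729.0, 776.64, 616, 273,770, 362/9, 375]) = [ - 547, - 484.82, - 376, - 196, - 113/7, 362/9, 264,273,314, 375, 616, 619,642,706.58, 729.0 , 748, 749, 770, 776.64]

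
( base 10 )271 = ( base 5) 2041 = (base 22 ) c7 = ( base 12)1a7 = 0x10F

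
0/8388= 0 = 0.00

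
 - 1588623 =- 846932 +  - 741691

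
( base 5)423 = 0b1110001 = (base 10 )113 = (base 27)45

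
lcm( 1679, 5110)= 117530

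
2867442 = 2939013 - 71571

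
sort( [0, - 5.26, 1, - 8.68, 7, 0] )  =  [- 8.68,-5.26,  0, 0 , 1, 7 ]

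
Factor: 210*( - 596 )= - 125160 = - 2^3*3^1*5^1*7^1 * 149^1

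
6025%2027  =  1971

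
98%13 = 7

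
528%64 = 16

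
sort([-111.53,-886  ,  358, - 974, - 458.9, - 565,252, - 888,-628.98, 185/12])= [ - 974, - 888, - 886, - 628.98, - 565, - 458.9, - 111.53, 185/12, 252,358 ] 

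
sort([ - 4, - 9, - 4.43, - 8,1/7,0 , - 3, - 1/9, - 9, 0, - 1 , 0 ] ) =[ - 9,  -  9, - 8, - 4.43, -4, - 3, - 1, - 1/9, 0,0,0, 1/7 ] 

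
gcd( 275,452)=1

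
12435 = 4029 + 8406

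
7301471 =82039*89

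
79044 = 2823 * 28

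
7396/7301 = 7396/7301=1.01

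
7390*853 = 6303670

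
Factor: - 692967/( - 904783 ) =759/991=3^1*11^1*23^1*991^( - 1 ) 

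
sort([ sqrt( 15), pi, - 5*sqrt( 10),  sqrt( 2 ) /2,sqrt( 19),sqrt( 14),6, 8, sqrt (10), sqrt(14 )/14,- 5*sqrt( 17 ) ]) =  [-5*sqrt( 17 ), - 5*sqrt( 10 ), sqrt(14 )/14,sqrt(2 ) /2,pi,  sqrt(10), sqrt( 14),sqrt( 15 ),sqrt( 19 ),6,8] 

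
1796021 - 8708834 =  - 6912813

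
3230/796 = 1615/398=4.06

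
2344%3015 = 2344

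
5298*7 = 37086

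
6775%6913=6775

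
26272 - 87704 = -61432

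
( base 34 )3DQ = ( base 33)3k9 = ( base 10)3936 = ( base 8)7540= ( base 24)6K0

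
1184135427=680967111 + 503168316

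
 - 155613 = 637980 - 793593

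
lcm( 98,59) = 5782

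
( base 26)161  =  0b1101000001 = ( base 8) 1501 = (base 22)1FJ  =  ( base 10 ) 833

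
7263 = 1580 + 5683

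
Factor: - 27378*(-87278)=2389497084 = 2^2*3^4*13^2 * 17^2 * 151^1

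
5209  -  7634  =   - 2425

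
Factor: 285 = 3^1*5^1*19^1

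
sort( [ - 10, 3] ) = [-10,3]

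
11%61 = 11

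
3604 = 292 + 3312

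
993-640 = 353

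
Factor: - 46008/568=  - 3^4 = - 81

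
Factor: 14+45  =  59=59^1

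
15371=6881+8490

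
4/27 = 4/27 =0.15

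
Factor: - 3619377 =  - 3^3 * 37^1*3623^1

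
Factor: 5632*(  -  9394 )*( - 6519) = 2^10*3^1*7^1*11^2*41^1 * 53^1*61^1  =  344900785152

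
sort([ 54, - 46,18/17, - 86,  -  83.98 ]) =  [ - 86, - 83.98 , - 46,18/17,54 ]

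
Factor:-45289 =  - 45289^1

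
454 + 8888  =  9342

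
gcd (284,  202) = 2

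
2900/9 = 322 + 2/9 = 322.22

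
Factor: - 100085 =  - 5^1*37^1*541^1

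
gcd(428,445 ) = 1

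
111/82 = 111/82 = 1.35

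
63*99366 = 6260058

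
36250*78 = 2827500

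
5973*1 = 5973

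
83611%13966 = 13781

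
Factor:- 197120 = -2^9 * 5^1  *  7^1*11^1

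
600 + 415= 1015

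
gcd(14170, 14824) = 218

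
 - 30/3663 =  - 10/1221 =- 0.01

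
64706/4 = 32353/2 = 16176.50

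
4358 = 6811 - 2453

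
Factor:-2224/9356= -2^2*139^1 *2339^( - 1) = - 556/2339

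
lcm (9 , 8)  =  72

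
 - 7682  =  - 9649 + 1967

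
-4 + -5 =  -9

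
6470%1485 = 530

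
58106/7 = 8300 + 6/7 =8300.86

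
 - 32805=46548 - 79353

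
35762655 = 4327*8265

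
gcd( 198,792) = 198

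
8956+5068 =14024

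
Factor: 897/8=2^( - 3 )*3^1 * 13^1  *23^1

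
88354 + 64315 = 152669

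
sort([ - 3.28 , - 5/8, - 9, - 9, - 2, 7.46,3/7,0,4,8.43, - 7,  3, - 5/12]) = [ - 9, - 9, - 7, - 3.28,-2, - 5/8, - 5/12,0,3/7,3,4,7.46,8.43]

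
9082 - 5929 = 3153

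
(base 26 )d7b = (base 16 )2315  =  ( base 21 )k7e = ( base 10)8981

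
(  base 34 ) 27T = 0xA13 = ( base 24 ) 4BB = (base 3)10112112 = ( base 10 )2579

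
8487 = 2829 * 3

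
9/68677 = 9/68677 = 0.00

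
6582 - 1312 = 5270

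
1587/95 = 16  +  67/95=16.71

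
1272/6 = 212 = 212.00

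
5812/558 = 10 + 116/279 = 10.42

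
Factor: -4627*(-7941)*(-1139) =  - 3^1*7^1*17^1 * 67^1 * 661^1*2647^1 =-  41850284973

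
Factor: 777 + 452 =1229=1229^1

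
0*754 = 0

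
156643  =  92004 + 64639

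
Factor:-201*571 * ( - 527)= 3^1*17^1*31^1 * 67^1 * 571^1 = 60484317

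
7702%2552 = 46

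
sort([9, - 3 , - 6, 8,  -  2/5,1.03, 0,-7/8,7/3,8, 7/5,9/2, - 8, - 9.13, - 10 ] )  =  [-10, - 9.13,-8,-6, -3 , - 7/8,-2/5,0,1.03,7/5, 7/3,9/2,8,8,  9]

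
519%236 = 47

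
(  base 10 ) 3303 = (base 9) 4470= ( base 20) 853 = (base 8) 6347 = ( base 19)92g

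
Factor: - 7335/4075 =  - 9/5 = - 3^2*5^( - 1)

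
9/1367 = 9/1367= 0.01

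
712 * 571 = 406552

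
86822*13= 1128686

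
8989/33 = 8989/33 = 272.39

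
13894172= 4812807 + 9081365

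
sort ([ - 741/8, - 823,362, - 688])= [ -823,-688, - 741/8 , 362 ] 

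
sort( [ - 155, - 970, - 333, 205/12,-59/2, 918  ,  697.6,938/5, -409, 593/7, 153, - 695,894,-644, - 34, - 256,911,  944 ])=[-970,-695, - 644,-409,-333, - 256, - 155,-34, - 59/2 , 205/12,593/7,153,938/5,697.6,894,911 , 918,944]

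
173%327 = 173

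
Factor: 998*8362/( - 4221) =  - 8345276/4221 = - 2^2*3^ ( - 2 )*7^( -1)*37^1 * 67^ ( - 1)*113^1*499^1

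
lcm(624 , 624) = 624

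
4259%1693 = 873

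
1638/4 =409 + 1/2 = 409.50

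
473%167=139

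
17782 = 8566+9216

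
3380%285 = 245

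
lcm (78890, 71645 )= 7021210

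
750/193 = 3 + 171/193 = 3.89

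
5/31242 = 5/31242  =  0.00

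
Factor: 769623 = 3^1 * 256541^1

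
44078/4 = 11019 + 1/2 = 11019.50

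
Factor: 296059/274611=3^( - 1 ) *239^ (-1)*773^1  =  773/717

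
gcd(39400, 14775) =4925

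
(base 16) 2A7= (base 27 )P4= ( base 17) 25g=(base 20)1DJ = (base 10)679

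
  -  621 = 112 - 733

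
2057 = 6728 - 4671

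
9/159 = 3/53= 0.06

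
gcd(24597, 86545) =911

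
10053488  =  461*21808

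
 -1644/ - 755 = 1644/755 = 2.18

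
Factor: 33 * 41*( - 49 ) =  - 66297 = - 3^1*7^2 * 11^1*41^1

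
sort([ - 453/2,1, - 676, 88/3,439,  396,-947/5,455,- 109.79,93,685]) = [ - 676, - 453/2, - 947/5, - 109.79,1,88/3,93, 396,439, 455,685]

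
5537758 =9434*587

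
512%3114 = 512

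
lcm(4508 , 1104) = 54096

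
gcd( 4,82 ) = 2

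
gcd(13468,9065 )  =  259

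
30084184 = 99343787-69259603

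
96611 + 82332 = 178943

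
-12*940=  - 11280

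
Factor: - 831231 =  - 3^2*19^1*4861^1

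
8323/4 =2080 + 3/4   =  2080.75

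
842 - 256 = 586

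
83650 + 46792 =130442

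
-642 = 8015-8657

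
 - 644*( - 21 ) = 13524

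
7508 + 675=8183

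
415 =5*83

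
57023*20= 1140460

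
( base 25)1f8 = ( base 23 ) 1KJ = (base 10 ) 1008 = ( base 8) 1760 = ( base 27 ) 1A9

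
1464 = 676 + 788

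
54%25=4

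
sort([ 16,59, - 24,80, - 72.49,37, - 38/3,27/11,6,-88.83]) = [ - 88.83, - 72.49 , - 24, - 38/3 , 27/11,6, 16,37,59,80] 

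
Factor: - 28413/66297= - 3/7= - 3^1*7^(- 1)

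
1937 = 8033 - 6096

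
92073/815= 112+793/815= 112.97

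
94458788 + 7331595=101790383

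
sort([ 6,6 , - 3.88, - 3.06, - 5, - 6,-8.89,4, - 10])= [ - 10,  -  8.89,  -  6, - 5, - 3.88, - 3.06,4,6,6]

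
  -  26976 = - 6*4496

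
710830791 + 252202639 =963033430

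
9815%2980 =875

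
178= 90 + 88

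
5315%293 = 41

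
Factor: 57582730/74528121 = 2^1*3^(  -  1 )*5^1*19^1*37^1 *389^( - 1)*8191^1 *63863^ (-1 ) 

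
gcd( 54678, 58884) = 4206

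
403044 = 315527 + 87517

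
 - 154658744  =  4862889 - 159521633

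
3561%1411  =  739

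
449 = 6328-5879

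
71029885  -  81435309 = -10405424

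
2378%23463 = 2378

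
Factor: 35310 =2^1 * 3^1*5^1*11^1*107^1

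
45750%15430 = 14890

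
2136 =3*712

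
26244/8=6561/2 = 3280.50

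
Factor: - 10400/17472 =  - 2^( - 1 )*3^ ( - 1)*5^2*7^( - 1)= - 25/42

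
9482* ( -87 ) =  - 824934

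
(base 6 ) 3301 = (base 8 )1365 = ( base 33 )mv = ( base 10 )757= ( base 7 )2131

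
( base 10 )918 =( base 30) 10I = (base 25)1bi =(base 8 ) 1626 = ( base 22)1jg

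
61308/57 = 20436/19  =  1075.58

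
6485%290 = 105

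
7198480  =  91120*79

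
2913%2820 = 93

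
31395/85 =369+ 6/17 = 369.35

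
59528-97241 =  - 37713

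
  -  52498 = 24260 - 76758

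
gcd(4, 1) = 1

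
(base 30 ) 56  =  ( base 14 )b2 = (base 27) 5L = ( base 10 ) 156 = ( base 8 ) 234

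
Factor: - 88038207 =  - 3^2 *37^1*59^1* 4481^1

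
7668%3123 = 1422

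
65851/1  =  65851 =65851.00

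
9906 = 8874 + 1032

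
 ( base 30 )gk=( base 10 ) 500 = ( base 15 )235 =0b111110100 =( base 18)19e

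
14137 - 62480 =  - 48343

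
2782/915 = 2782/915 = 3.04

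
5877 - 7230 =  - 1353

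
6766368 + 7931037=14697405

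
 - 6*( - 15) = 90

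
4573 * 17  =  77741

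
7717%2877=1963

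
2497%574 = 201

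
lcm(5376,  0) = 0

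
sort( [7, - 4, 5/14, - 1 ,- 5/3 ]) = [ - 4, - 5/3,  -  1, 5/14,  7]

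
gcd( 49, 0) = 49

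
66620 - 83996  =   - 17376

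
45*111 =4995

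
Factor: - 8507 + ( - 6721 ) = -15228 = - 2^2*3^4*47^1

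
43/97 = 43/97=0.44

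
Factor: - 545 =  - 5^1*109^1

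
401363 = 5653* 71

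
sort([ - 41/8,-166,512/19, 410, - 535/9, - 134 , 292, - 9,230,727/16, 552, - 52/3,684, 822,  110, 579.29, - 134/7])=[-166,-134, - 535/9, - 134/7, - 52/3, - 9, - 41/8,512/19,727/16,110,230,  292,410,552,579.29, 684, 822]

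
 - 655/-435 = 131/87=1.51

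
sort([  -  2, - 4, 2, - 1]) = [ - 4 , - 2 , - 1,2 ]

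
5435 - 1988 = 3447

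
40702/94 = 433 = 433.00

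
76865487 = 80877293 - 4011806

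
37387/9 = 37387/9 = 4154.11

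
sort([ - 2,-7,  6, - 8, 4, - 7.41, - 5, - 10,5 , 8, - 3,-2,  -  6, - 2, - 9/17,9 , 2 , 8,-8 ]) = [ - 10, - 8,-8, - 7.41, - 7, - 6,-5,-3 , - 2, - 2,-2, - 9/17, 2, 4,5, 6, 8,8,9] 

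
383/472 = 383/472 = 0.81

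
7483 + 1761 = 9244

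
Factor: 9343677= 3^1*7^1 *444937^1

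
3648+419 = 4067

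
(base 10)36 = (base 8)44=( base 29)17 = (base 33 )13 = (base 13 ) 2a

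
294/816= 49/136= 0.36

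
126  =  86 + 40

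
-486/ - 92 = 243/46  =  5.28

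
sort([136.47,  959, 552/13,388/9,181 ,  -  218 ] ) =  [ - 218,552/13,388/9, 136.47, 181,959 ] 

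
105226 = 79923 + 25303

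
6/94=3/47  =  0.06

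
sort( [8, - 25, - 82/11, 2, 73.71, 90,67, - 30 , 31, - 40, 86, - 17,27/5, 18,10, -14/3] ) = [-40, - 30, - 25,-17, - 82/11, - 14/3, 2, 27/5,8, 10,18, 31, 67,73.71, 86,  90] 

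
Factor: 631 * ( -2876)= - 2^2*631^1 * 719^1 = - 1814756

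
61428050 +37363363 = 98791413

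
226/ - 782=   -  1 + 278/391 = - 0.29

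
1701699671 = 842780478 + 858919193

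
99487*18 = 1790766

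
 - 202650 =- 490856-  - 288206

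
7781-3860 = 3921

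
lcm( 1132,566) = 1132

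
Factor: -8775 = -3^3*5^2*13^1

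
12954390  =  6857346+6097044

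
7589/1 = 7589 = 7589.00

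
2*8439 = 16878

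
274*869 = 238106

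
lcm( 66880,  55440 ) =4213440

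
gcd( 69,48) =3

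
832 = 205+627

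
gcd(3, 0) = 3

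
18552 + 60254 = 78806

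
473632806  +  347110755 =820743561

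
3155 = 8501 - 5346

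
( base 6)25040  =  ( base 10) 3696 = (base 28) 4k0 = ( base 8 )7160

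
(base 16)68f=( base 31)1N5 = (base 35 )1cy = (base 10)1679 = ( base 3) 2022012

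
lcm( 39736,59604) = 119208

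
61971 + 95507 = 157478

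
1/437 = 1/437= 0.00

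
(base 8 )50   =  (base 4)220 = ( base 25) 1f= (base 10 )40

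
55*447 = 24585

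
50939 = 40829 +10110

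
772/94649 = 772/94649 = 0.01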